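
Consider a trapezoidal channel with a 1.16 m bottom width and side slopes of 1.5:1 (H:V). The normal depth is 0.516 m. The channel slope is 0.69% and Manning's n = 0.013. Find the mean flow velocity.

V = 3.05 m/s

With bottom width b = 1.16 m and side slope z = 1.5: A = (b + zy)y = (1.16 + 1.5×0.516)×0.516 = 0.9979 m²; P = b + 2y√(1+z²) = 1.16 + 2×0.516×1.803 = 3.02 m.
Hydraulic radius R = A/P = 0.9979/3.02 = 0.3304 m.
From Manning's equation, V = (1/n) R^(2/3) S^(1/2) = (1/0.013) × 0.3304^(2/3) × 0.0069^(1/2) = 3.05 m/s.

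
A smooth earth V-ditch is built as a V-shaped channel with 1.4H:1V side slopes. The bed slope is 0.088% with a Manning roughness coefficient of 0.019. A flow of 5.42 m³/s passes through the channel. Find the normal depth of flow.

y_n = 1.76 m

Manning's equation rearranged: A R^(2/3) = nQ / (1·√S) = 0.019 × 5.42 / (√0.00088) = 3.471.
At y = 1.22 m: A R^(2/3) = 1.306 — low.
At y = 1.99 m: A R^(2/3) = 4.816 — high.
At y = 1.76 m: A R^(2/3) = 3.471 — close enough.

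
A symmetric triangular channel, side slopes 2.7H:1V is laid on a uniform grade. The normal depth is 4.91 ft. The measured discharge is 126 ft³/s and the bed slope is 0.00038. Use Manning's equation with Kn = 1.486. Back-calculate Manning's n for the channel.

For a triangular section with side slope z = 2.7: A = zy² = 2.7×4.91² = 65.09 ft²; P = 2y√(1+z²) = 2×4.91×2.879 = 28.27 ft.
Hydraulic radius R = A/P = 65.09/28.27 = 2.302 ft.
Rearranging Manning's equation: n = (1.486/Q) A R^(2/3) S^(1/2) = (1.486/126) × 65.09 × 2.302^(2/3) × √0.00038 = 0.0261.

n = 0.0261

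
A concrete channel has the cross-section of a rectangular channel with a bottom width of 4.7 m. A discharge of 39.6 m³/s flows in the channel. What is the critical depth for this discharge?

y_c = 1.93 m

For a rectangular channel, critical depth y_c = (q²/g)^(1/3) where q = Q/b = 39.6/4.7 = 8.426 m²/s.
So y_c = (8.426²/9.81)^(1/3) = 1.93 m.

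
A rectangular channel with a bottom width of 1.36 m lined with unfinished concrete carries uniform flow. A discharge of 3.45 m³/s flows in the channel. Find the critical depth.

y_c = 0.869 m

For a rectangular channel, critical depth y_c = (q²/g)^(1/3) where q = Q/b = 3.45/1.36 = 2.537 m²/s.
So y_c = (2.537²/9.81)^(1/3) = 0.869 m.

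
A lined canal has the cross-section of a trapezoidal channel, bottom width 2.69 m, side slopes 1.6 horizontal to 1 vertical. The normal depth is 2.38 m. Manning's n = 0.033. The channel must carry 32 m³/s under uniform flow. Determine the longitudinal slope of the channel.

With bottom width b = 2.69 m and side slope z = 1.6: A = (b + zy)y = (2.69 + 1.6×2.38)×2.38 = 15.47 m²; P = b + 2y√(1+z²) = 2.69 + 2×2.38×1.887 = 11.67 m.
Hydraulic radius R = A/P = 15.47/11.67 = 1.325 m.
From Manning's equation, S = [nQ / (1 A R^(2/3))]² = [0.033 × 32 / (1 × 15.47 × 1.325^(2/3))]² = 0.0032.

S = 0.0032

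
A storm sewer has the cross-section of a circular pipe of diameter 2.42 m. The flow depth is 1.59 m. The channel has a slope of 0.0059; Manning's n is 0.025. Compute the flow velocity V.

For a circular section of diameter D = 2.42 m at depth y = 1.59 m, the central angle is θ = 2 arccos(1 − 2y/D) = 3.781 rad. Then A = (D²/8)(θ − sin θ) = 3.204 m² and P = Dθ/2 = 4.574 m.
Hydraulic radius R = A/P = 3.204/4.574 = 0.7004 m.
From Manning's equation, V = (1/n) R^(2/3) S^(1/2) = (1/0.025) × 0.7004^(2/3) × 0.0059^(1/2) = 2.42 m/s.

V = 2.42 m/s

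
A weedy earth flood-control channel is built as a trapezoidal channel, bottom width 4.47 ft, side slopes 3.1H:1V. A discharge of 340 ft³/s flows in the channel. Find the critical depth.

y_c = 3.12 ft

At critical depth, Q² T / (g A³) = 1, i.e. A³/T = Q²/g = 340²/32.2 = 3590.
Trying y = 2.12 ft: A³/T = 728.3 — too small.
Trying y = 3.12 ft: A³/T = 3607 — close enough.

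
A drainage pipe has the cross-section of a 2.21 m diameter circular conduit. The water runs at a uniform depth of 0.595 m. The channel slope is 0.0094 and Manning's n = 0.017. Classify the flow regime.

supercritical

For a circular section of diameter D = 2.21 m at depth y = 0.595 m, the central angle is θ = 2 arccos(1 − 2y/D) = 2.182 rad. Then A = (D²/8)(θ − sin θ) = 0.8323 m² and P = Dθ/2 = 2.411 m.
Hydraulic radius R = A/P = 0.8323/2.411 = 0.3452 m.
V = (1/n) R^(2/3) √S = (1/0.017) × 0.3452^(2/3) × √0.0094 = 2.806 m/s. Hydraulic depth D_h = A/T = 0.8323/1.961 = 0.4245 m.
Froude number Fr = V/√(g·D_h) = 2.806/√(9.81×0.4245) = 1.38, which is greater than 1, so the flow is supercritical.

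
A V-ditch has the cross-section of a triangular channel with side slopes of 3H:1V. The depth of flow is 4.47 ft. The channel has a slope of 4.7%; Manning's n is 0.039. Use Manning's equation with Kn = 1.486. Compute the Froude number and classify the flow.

supercritical

For a triangular section with side slope z = 3: A = zy² = 3×4.47² = 59.94 ft²; P = 2y√(1+z²) = 2×4.47×3.162 = 28.27 ft.
Hydraulic radius R = A/P = 59.94/28.27 = 2.12 ft.
V = (1.486/n) R^(2/3) √S = (1.486/0.039) × 2.12^(2/3) × √0.047 = 13.63 ft/s. Hydraulic depth D_h = A/T = 59.94/26.82 = 2.235 ft.
Froude number Fr = V/√(g·D_h) = 13.63/√(32.2×2.235) = 1.61, which is greater than 1, so the flow is supercritical.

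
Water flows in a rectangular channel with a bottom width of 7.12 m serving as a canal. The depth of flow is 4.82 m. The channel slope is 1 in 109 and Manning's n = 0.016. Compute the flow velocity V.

V = 9.65 m/s

Flow area A = b·y = 7.12 × 4.82 = 34.32 m². Wetted perimeter P = b + 2y = 7.12 + 2×4.82 = 16.76 m.
Hydraulic radius R = A/P = 34.32/16.76 = 2.048 m.
From Manning's equation, V = (1/n) R^(2/3) S^(1/2) = (1/0.016) × 2.048^(2/3) × 0.009174^(1/2) = 9.65 m/s.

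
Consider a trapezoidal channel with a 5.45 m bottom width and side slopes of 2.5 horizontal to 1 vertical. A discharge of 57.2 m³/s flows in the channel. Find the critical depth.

At critical depth, Q² T / (g A³) = 1, i.e. A³/T = Q²/g = 57.2²/9.81 = 333.5.
Trying y = 1.98 m: A³/T = 568.8 — over.
Trying y = 1.28 m: A³/T = 114.5 — short.
Trying y = 1.72 m: A³/T = 335.7 — ≈ 333.5.

y_c = 1.72 m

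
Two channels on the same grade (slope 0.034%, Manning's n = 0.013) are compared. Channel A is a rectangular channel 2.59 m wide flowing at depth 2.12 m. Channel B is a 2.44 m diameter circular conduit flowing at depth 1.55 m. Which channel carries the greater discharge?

Channel A: Flow area A = b·y = 2.59 × 2.12 = 5.491 m². Wetted perimeter P = b + 2y = 2.59 + 2×2.12 = 6.83 m. Hydraulic radius R = A/P = 5.491/6.83 = 0.8039 m. Q_A = (1/0.013)·5.491·0.8039^(2/3)·√0.00034 = 6.734 m³/s.
Channel B: For a circular section of diameter D = 2.44 m at depth y = 1.55 m, the central angle is θ = 2 arccos(1 − 2y/D) = 3.689 rad. Then A = (D²/8)(θ − sin θ) = 3.133 m² and P = Dθ/2 = 4.501 m. Hydraulic radius R = A/P = 3.133/4.501 = 0.6961 m. Q_B = (1/0.013)·3.133·0.6961^(2/3)·√0.00034 = 3.491 m³/s.
Q_A = 6.734 m³/s vs Q_B = 3.491 m³/s, so channel A carries more.

channel A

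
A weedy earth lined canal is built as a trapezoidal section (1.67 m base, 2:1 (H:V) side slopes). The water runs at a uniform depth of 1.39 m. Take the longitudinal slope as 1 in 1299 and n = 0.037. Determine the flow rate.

With bottom width b = 1.67 m and side slope z = 2: A = (b + zy)y = (1.67 + 2×1.39)×1.39 = 6.185 m²; P = b + 2y√(1+z²) = 1.67 + 2×1.39×2.236 = 7.886 m.
Hydraulic radius R = A/P = 6.185/7.886 = 0.7843 m.
Manning's equation: Q = (1/n) A R^(2/3) S^(1/2) = (1/0.037) × 6.185 × 0.7843^(2/3) × 0.0007698^(1/2) = 3.94 m³/s.

Q = 3.94 m³/s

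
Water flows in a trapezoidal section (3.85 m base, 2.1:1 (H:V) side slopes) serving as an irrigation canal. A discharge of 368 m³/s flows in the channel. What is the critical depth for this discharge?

At critical depth, Q² T / (g A³) = 1, i.e. A³/T = Q²/g = 368²/9.81 = 13800.
Try y = 5.57 m: A³/T = 23840 — too large.
Try y = 4.21 m: A³/T = 7084 — too small.
Try y = 4.92 m: A³/T = 13860 — ≈ 13800.

y_c = 4.92 m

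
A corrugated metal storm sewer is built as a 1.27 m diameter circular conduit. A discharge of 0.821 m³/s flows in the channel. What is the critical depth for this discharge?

At critical depth, Q² T / (g A³) = 1, i.e. A³/T = Q²/g = 0.821²/9.81 = 0.06871.
At y = 0.397 m: A³/T = 0.0329 — low.
At y = 0.526 m: A³/T = 0.09732 — high.
At y = 0.48 m: A³/T = 0.06846 — matches.

y_c = 0.48 m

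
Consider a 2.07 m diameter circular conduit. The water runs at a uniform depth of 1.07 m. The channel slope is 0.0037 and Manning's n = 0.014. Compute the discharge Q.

Q = 4.98 m³/s

For a circular section of diameter D = 2.07 m at depth y = 1.07 m, the central angle is θ = 2 arccos(1 − 2y/D) = 3.209 rad. Then A = (D²/8)(θ − sin θ) = 1.755 m² and P = Dθ/2 = 3.322 m.
Hydraulic radius R = A/P = 1.755/3.322 = 0.5284 m.
Manning's equation: Q = (1/n) A R^(2/3) S^(1/2) = (1/0.014) × 1.755 × 0.5284^(2/3) × 0.0037^(1/2) = 4.98 m³/s.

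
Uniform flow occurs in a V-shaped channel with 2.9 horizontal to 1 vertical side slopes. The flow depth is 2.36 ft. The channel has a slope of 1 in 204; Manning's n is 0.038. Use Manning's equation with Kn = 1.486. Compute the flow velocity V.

For a triangular section with side slope z = 2.9: A = zy² = 2.9×2.36² = 16.15 ft²; P = 2y√(1+z²) = 2×2.36×3.068 = 14.48 ft.
Hydraulic radius R = A/P = 16.15/14.48 = 1.116 ft.
From Manning's equation, V = (1.486/n) R^(2/3) S^(1/2) = (1.486/0.038) × 1.116^(2/3) × 0.004902^(1/2) = 2.94 ft/s.

V = 2.94 ft/s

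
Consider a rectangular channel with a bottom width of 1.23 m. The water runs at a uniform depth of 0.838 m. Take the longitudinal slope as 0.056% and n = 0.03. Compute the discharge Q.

Flow area A = b·y = 1.23 × 0.838 = 1.031 m². Wetted perimeter P = b + 2y = 1.23 + 2×0.838 = 2.906 m.
Hydraulic radius R = A/P = 1.031/2.906 = 0.3547 m.
Manning's equation: Q = (1/n) A R^(2/3) S^(1/2) = (1/0.03) × 1.031 × 0.3547^(2/3) × 0.00056^(1/2) = 0.407 m³/s.

Q = 0.407 m³/s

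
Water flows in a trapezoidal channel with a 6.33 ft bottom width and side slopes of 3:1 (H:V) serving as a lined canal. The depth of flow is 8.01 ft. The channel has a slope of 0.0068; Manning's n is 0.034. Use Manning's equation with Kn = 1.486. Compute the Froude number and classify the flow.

subcritical

With bottom width b = 6.33 ft and side slope z = 3: A = (b + zy)y = (6.33 + 3×8.01)×8.01 = 243.2 ft²; P = b + 2y√(1+z²) = 6.33 + 2×8.01×3.162 = 56.99 ft.
Hydraulic radius R = A/P = 243.2/56.99 = 4.267 ft.
V = (1.486/n) R^(2/3) √S = (1.486/0.034) × 4.267^(2/3) × √0.0068 = 9.482 ft/s. Hydraulic depth D_h = A/T = 243.2/54.39 = 4.471 ft.
Froude number Fr = V/√(g·D_h) = 9.482/√(32.2×4.471) = 0.79, which is less than 1, so the flow is subcritical.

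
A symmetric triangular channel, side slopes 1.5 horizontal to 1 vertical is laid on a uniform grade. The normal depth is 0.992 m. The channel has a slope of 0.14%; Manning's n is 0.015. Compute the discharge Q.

Q = 2.04 m³/s

For a triangular section with side slope z = 1.5: A = zy² = 1.5×0.992² = 1.476 m²; P = 2y√(1+z²) = 2×0.992×1.803 = 3.577 m.
Hydraulic radius R = A/P = 1.476/3.577 = 0.4127 m.
Manning's equation: Q = (1/n) A R^(2/3) S^(1/2) = (1/0.015) × 1.476 × 0.4127^(2/3) × 0.0014^(1/2) = 2.04 m³/s.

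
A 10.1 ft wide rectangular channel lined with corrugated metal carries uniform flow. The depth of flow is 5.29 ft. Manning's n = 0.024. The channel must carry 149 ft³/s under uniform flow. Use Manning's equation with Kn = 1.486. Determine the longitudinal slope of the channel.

S = 0.000572

Flow area A = b·y = 10.1 × 5.29 = 53.43 ft². Wetted perimeter P = b + 2y = 10.1 + 2×5.29 = 20.68 ft.
Hydraulic radius R = A/P = 53.43/20.68 = 2.584 ft.
From Manning's equation, S = [nQ / (1.486 A R^(2/3))]² = [0.024 × 149 / (1.486 × 53.43 × 2.584^(2/3))]² = 0.000572.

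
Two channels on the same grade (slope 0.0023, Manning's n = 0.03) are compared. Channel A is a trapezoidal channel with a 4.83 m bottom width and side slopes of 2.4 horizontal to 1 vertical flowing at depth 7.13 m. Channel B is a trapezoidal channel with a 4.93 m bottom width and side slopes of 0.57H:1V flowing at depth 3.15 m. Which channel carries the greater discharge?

Channel A: With bottom width b = 4.83 m and side slope z = 2.4: A = (b + zy)y = (4.83 + 2.4×7.13)×7.13 = 156.4 m²; P = b + 2y√(1+z²) = 4.83 + 2×7.13×2.6 = 41.91 m. Hydraulic radius R = A/P = 156.4/41.91 = 3.733 m. Q_A = (1/0.03)·156.4·3.733^(2/3)·√0.0023 = 601.9 m³/s.
Channel B: With bottom width b = 4.93 m and side slope z = 0.57: A = (b + zy)y = (4.93 + 0.57×3.15)×3.15 = 21.19 m²; P = b + 2y√(1+z²) = 4.93 + 2×3.15×1.151 = 12.18 m. Hydraulic radius R = A/P = 21.19/12.18 = 1.739 m. Q_B = (1/0.03)·21.19·1.739^(2/3)·√0.0023 = 48.98 m³/s.
Q_A = 601.9 m³/s vs Q_B = 48.98 m³/s, so channel A carries more.

channel A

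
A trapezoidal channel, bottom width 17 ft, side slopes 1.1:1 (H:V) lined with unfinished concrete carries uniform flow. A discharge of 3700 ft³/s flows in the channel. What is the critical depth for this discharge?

At critical depth, Q² T / (g A³) = 1, i.e. A³/T = Q²/g = 3700²/32.2 = 425200.
At y = 6.88 ft: A³/T = 150300 — low.
At y = 10.3 ft: A³/T = 626500 — high.
At y = 9.25 ft: A³/T = 425200 — close enough.

y_c = 9.25 ft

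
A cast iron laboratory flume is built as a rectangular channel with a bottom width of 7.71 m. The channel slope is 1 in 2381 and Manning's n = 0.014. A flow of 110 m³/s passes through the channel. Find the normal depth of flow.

y_n = 5.62 m

Manning's equation rearranged: A R^(2/3) = nQ / (1·√S) = 0.014 × 110 / (√0.00042) = 75.15.
At y = 7.19 m: A R^(2/3) = 102.4 — too large.
At y = 5.62 m: A R^(2/3) = 75.2 — ≈ 75.15.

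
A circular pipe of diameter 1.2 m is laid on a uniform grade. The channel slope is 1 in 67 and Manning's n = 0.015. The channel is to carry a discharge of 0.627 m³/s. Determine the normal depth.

Manning's equation rearranged: A R^(2/3) = nQ / (1·√S) = 0.015 × 0.627 / (√0.01493) = 0.07698.
Trying y = 0.244 m: A R^(2/3) = 0.04589 — short.
Trying y = 0.316 m: A R^(2/3) = 0.07694 — close enough.

y_n = 0.316 m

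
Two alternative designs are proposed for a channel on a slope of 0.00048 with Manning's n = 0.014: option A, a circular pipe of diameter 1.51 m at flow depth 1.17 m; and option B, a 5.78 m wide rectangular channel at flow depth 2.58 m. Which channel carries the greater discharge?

channel B

Channel A: For a circular section of diameter D = 1.51 m at depth y = 1.17 m, the central angle is θ = 2 arccos(1 − 2y/D) = 4.306 rad. Then A = (D²/8)(θ − sin θ) = 1.489 m² and P = Dθ/2 = 3.251 m. Hydraulic radius R = A/P = 1.489/3.251 = 0.458 m. Q_A = (1/0.014)·1.489·0.458^(2/3)·√0.00048 = 1.384 m³/s.
Channel B: Flow area A = b·y = 5.78 × 2.58 = 14.91 m². Wetted perimeter P = b + 2y = 5.78 + 2×2.58 = 10.94 m. Hydraulic radius R = A/P = 14.91/10.94 = 1.363 m. Q_B = (1/0.014)·14.91·1.363^(2/3)·√0.00048 = 28.69 m³/s.
Q_A = 1.384 m³/s vs Q_B = 28.69 m³/s, so channel B carries more.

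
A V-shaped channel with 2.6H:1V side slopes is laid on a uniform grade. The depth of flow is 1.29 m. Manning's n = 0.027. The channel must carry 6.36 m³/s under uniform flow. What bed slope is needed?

For a triangular section with side slope z = 2.6: A = zy² = 2.6×1.29² = 4.327 m²; P = 2y√(1+z²) = 2×1.29×2.786 = 7.187 m.
Hydraulic radius R = A/P = 4.327/7.187 = 0.602 m.
From Manning's equation, S = [nQ / (1 A R^(2/3))]² = [0.027 × 6.36 / (1 × 4.327 × 0.602^(2/3))]² = 0.0031.

S = 0.0031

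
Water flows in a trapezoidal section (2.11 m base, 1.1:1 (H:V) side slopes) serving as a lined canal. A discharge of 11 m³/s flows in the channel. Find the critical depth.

y_c = 1.14 m

At critical depth, Q² T / (g A³) = 1, i.e. A³/T = Q²/g = 11²/9.81 = 12.33.
At y = 0.967 m: A³/T = 6.821 — too small.
At y = 1.3 m: A³/T = 19.61 — too large.
At y = 1.14 m: A³/T = 12.21 — matches.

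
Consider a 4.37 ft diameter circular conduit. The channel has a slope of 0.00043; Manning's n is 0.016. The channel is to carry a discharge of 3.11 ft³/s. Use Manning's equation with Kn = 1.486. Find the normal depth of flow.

Manning's equation rearranged: A R^(2/3) = nQ / (1.486·√S) = 0.016 × 3.11 / (1.486 × √0.00043) = 1.615.
Trying y = 0.777 ft: A R^(2/3) = 1.097 — short.
Trying y = 1.2 ft: A R^(2/3) = 2.622 — over.
Trying y = 0.94 ft: A R^(2/3) = 1.614 — ≈ 1.615.

y_n = 0.94 ft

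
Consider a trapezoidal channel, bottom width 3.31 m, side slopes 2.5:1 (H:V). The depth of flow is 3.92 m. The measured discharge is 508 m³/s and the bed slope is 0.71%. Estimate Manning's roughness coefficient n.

With bottom width b = 3.31 m and side slope z = 2.5: A = (b + zy)y = (3.31 + 2.5×3.92)×3.92 = 51.39 m²; P = b + 2y√(1+z²) = 3.31 + 2×3.92×2.693 = 24.42 m.
Hydraulic radius R = A/P = 51.39/24.42 = 2.104 m.
Rearranging Manning's equation: n = (1/Q) A R^(2/3) S^(1/2) = (1/508) × 51.39 × 2.104^(2/3) × √0.0071 = 0.014.

n = 0.014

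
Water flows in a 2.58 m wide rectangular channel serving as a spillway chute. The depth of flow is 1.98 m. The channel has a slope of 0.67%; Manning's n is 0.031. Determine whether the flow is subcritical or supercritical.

subcritical

Flow area A = b·y = 2.58 × 1.98 = 5.108 m². Wetted perimeter P = b + 2y = 2.58 + 2×1.98 = 6.54 m.
Hydraulic radius R = A/P = 5.108/6.54 = 0.7811 m.
V = (1/n) R^(2/3) √S = (1/0.031) × 0.7811^(2/3) × √0.0067 = 2.239 m/s. Hydraulic depth D_h = A/T = 5.108/2.58 = 1.98 m.
Froude number Fr = V/√(g·D_h) = 2.239/√(9.81×1.98) = 0.508, which is less than 1, so the flow is subcritical.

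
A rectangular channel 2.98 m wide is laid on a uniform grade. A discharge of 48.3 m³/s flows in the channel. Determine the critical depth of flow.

For a rectangular channel, critical depth y_c = (q²/g)^(1/3) where q = Q/b = 48.3/2.98 = 16.21 m²/s.
So y_c = (16.21²/9.81)^(1/3) = 2.99 m.

y_c = 2.99 m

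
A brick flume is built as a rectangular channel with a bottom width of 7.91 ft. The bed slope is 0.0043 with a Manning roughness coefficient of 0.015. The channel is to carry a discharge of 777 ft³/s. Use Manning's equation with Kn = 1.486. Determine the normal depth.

y_n = 7.92 ft

Manning's equation rearranged: A R^(2/3) = nQ / (1.486·√S) = 0.015 × 777 / (1.486 × √0.0043) = 119.6.
Try y = 9.78 ft: A R^(2/3) = 154.3 — too large.
Try y = 7.92 ft: A R^(2/3) = 119.6 — close enough.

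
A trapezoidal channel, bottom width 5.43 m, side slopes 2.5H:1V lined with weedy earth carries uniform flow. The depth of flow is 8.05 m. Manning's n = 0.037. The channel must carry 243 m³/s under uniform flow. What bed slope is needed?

With bottom width b = 5.43 m and side slope z = 2.5: A = (b + zy)y = (5.43 + 2.5×8.05)×8.05 = 205.7 m²; P = b + 2y√(1+z²) = 5.43 + 2×8.05×2.693 = 48.78 m.
Hydraulic radius R = A/P = 205.7/48.78 = 4.217 m.
From Manning's equation, S = [nQ / (1 A R^(2/3))]² = [0.037 × 243 / (1 × 205.7 × 4.217^(2/3))]² = 0.00028.

S = 0.00028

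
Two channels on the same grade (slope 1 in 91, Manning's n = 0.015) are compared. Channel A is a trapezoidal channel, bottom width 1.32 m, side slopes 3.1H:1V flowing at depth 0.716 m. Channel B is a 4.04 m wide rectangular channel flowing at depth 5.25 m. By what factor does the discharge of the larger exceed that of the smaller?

Channel A: With bottom width b = 1.32 m and side slope z = 3.1: A = (b + zy)y = (1.32 + 3.1×0.716)×0.716 = 2.534 m²; P = b + 2y√(1+z²) = 1.32 + 2×0.716×3.257 = 5.984 m. Hydraulic radius R = A/P = 2.534/5.984 = 0.4235 m. Q_A = (1/0.015)·2.534·0.4235^(2/3)·√0.01099 = 9.988 m³/s.
Channel B: Flow area A = b·y = 4.04 × 5.25 = 21.21 m². Wetted perimeter P = b + 2y = 4.04 + 2×5.25 = 14.54 m. Hydraulic radius R = A/P = 21.21/14.54 = 1.459 m. Q_B = (1/0.015)·21.21·1.459^(2/3)·√0.01099 = 190.7 m³/s.
The larger discharge is 190.7 m³/s and the smaller is 9.988 m³/s; the ratio is 19.1.

19.1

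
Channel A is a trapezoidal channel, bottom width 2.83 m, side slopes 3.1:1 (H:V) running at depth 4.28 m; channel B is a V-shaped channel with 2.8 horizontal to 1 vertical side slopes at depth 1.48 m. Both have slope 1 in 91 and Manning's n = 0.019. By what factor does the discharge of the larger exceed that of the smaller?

24.5

Channel A: With bottom width b = 2.83 m and side slope z = 3.1: A = (b + zy)y = (2.83 + 3.1×4.28)×4.28 = 68.9 m²; P = b + 2y√(1+z²) = 2.83 + 2×4.28×3.257 = 30.71 m. Hydraulic radius R = A/P = 68.9/30.71 = 2.243 m. Q_A = (1/0.019)·68.9·2.243^(2/3)·√0.01099 = 651.4 m³/s.
Channel B: For a triangular section with side slope z = 2.8: A = zy² = 2.8×1.48² = 6.133 m²; P = 2y√(1+z²) = 2×1.48×2.973 = 8.801 m. Hydraulic radius R = A/P = 6.133/8.801 = 0.6969 m. Q_B = (1/0.019)·6.133·0.6969^(2/3)·√0.01099 = 26.6 m³/s.
The larger discharge is 651.4 m³/s and the smaller is 26.6 m³/s; the ratio is 24.5.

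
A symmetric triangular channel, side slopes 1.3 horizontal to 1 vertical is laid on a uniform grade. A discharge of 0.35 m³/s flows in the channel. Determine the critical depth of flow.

At critical depth, Q² T / (g A³) = 1, i.e. A³/T = Q²/g = 0.35²/9.81 = 0.01249.
Try y = 0.347 m: A³/T = 0.004251 — short.
Try y = 0.541 m: A³/T = 0.03916 — over.
Try y = 0.43 m: A³/T = 0.01242 — ≈ 0.01249.

y_c = 0.43 m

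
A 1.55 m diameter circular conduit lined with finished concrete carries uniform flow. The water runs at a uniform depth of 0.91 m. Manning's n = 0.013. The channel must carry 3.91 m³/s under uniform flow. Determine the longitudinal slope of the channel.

For a circular section of diameter D = 1.55 m at depth y = 0.91 m, the central angle is θ = 2 arccos(1 − 2y/D) = 3.492 rad. Then A = (D²/8)(θ − sin θ) = 1.152 m² and P = Dθ/2 = 2.706 m.
Hydraulic radius R = A/P = 1.152/2.706 = 0.4256 m.
From Manning's equation, S = [nQ / (1 A R^(2/3))]² = [0.013 × 3.91 / (1 × 1.152 × 0.4256^(2/3))]² = 0.00609.

S = 0.00609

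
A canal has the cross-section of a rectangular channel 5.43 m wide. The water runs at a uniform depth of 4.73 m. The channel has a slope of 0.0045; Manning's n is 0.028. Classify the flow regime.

subcritical

Flow area A = b·y = 5.43 × 4.73 = 25.68 m². Wetted perimeter P = b + 2y = 5.43 + 2×4.73 = 14.89 m.
Hydraulic radius R = A/P = 25.68/14.89 = 1.725 m.
V = (1/n) R^(2/3) √S = (1/0.028) × 1.725^(2/3) × √0.0045 = 3.446 m/s. Hydraulic depth D_h = A/T = 25.68/5.43 = 4.73 m.
Froude number Fr = V/√(g·D_h) = 3.446/√(9.81×4.73) = 0.506, which is less than 1, so the flow is subcritical.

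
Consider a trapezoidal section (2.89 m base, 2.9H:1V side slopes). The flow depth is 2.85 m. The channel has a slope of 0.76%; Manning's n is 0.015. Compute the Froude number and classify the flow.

With bottom width b = 2.89 m and side slope z = 2.9: A = (b + zy)y = (2.89 + 2.9×2.85)×2.85 = 31.79 m²; P = b + 2y√(1+z²) = 2.89 + 2×2.85×3.068 = 20.38 m.
Hydraulic radius R = A/P = 31.79/20.38 = 1.56 m.
V = (1/n) R^(2/3) √S = (1/0.015) × 1.56^(2/3) × √0.0076 = 7.819 m/s. Hydraulic depth D_h = A/T = 31.79/19.42 = 1.637 m.
Froude number Fr = V/√(g·D_h) = 7.819/√(9.81×1.637) = 1.95, which is greater than 1, so the flow is supercritical.

supercritical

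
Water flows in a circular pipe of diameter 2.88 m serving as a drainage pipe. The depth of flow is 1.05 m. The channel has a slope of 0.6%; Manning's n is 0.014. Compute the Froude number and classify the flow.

supercritical

For a circular section of diameter D = 2.88 m at depth y = 1.05 m, the central angle is θ = 2 arccos(1 − 2y/D) = 2.593 rad. Then A = (D²/8)(θ − sin θ) = 2.148 m² and P = Dθ/2 = 3.734 m.
Hydraulic radius R = A/P = 2.148/3.734 = 0.5752 m.
V = (1/n) R^(2/3) √S = (1/0.014) × 0.5752^(2/3) × √0.006 = 3.827 m/s. Hydraulic depth D_h = A/T = 2.148/2.772 = 0.7748 m.
Froude number Fr = V/√(g·D_h) = 3.827/√(9.81×0.7748) = 1.39, which is greater than 1, so the flow is supercritical.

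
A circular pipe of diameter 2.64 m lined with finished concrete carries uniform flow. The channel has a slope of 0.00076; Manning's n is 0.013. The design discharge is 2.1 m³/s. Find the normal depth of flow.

Manning's equation rearranged: A R^(2/3) = nQ / (1·√S) = 0.013 × 2.1 / (√0.00076) = 0.9903.
Trying y = 0.737 m: A R^(2/3) = 0.7064 — short.
Trying y = 0.878 m: A R^(2/3) = 0.9905 — close enough.

y_n = 0.878 m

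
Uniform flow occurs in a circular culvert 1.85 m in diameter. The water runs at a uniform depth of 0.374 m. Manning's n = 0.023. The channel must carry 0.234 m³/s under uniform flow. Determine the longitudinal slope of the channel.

For a circular section of diameter D = 1.85 m at depth y = 0.374 m, the central angle is θ = 2 arccos(1 − 2y/D) = 1.865 rad. Then A = (D²/8)(θ − sin θ) = 0.3886 m² and P = Dθ/2 = 1.725 m.
Hydraulic radius R = A/P = 0.3886/1.725 = 0.2252 m.
From Manning's equation, S = [nQ / (1 A R^(2/3))]² = [0.023 × 0.234 / (1 × 0.3886 × 0.2252^(2/3))]² = 0.0014.

S = 0.0014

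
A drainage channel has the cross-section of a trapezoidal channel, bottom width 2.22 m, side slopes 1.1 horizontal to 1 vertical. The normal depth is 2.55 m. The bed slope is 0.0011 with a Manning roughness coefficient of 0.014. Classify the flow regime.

subcritical

With bottom width b = 2.22 m and side slope z = 1.1: A = (b + zy)y = (2.22 + 1.1×2.55)×2.55 = 12.81 m²; P = b + 2y√(1+z²) = 2.22 + 2×2.55×1.487 = 9.802 m.
Hydraulic radius R = A/P = 12.81/9.802 = 1.307 m.
V = (1/n) R^(2/3) √S = (1/0.014) × 1.307^(2/3) × √0.0011 = 2.832 m/s. Hydraulic depth D_h = A/T = 12.81/7.83 = 1.636 m.
Froude number Fr = V/√(g·D_h) = 2.832/√(9.81×1.636) = 0.707, which is less than 1, so the flow is subcritical.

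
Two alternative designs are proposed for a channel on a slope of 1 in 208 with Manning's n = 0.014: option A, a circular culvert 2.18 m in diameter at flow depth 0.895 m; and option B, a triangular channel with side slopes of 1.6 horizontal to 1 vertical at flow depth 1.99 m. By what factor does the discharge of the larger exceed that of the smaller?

Channel A: For a circular section of diameter D = 2.18 m at depth y = 0.895 m, the central angle is θ = 2 arccos(1 − 2y/D) = 2.782 rad. Then A = (D²/8)(θ − sin θ) = 1.443 m² and P = Dθ/2 = 3.032 m. Hydraulic radius R = A/P = 1.443/3.032 = 0.476 m. Q_A = (1/0.014)·1.443·0.476^(2/3)·√0.004808 = 4.358 m³/s.
Channel B: For a triangular section with side slope z = 1.6: A = zy² = 1.6×1.99² = 6.336 m²; P = 2y√(1+z²) = 2×1.99×1.887 = 7.509 m. Hydraulic radius R = A/P = 6.336/7.509 = 0.8438 m. Q_B = (1/0.014)·6.336·0.8438^(2/3)·√0.004808 = 28.02 m³/s.
The larger discharge is 28.02 m³/s and the smaller is 4.358 m³/s; the ratio is 6.43.

6.43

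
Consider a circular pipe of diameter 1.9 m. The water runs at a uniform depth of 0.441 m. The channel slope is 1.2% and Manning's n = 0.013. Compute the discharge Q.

For a circular section of diameter D = 1.9 m at depth y = 0.441 m, the central angle is θ = 2 arccos(1 − 2y/D) = 2.011 rad. Then A = (D²/8)(θ − sin θ) = 0.499 m² and P = Dθ/2 = 1.91 m.
Hydraulic radius R = A/P = 0.499/1.91 = 0.2613 m.
Manning's equation: Q = (1/n) A R^(2/3) S^(1/2) = (1/0.013) × 0.499 × 0.2613^(2/3) × 0.012^(1/2) = 1.72 m³/s.

Q = 1.72 m³/s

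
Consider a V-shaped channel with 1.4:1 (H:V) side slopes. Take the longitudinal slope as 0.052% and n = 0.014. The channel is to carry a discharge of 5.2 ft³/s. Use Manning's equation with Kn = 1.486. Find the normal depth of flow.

y_n = 1.47 ft

Manning's equation rearranged: A R^(2/3) = nQ / (1.486·√S) = 0.014 × 5.2 / (1.486 × √0.00052) = 2.148.
Try y = 1.04 ft: A R^(2/3) = 0.8535 — low.
Try y = 1.75 ft: A R^(2/3) = 3.419 — high.
Try y = 1.47 ft: A R^(2/3) = 2.148 — close enough.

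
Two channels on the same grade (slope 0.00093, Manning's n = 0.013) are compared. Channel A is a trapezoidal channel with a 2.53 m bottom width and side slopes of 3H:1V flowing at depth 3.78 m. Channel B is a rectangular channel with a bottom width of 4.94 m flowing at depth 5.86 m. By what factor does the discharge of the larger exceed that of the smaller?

Channel A: With bottom width b = 2.53 m and side slope z = 3: A = (b + zy)y = (2.53 + 3×3.78)×3.78 = 52.43 m²; P = b + 2y√(1+z²) = 2.53 + 2×3.78×3.162 = 26.44 m. Hydraulic radius R = A/P = 52.43/26.44 = 1.983 m. Q_A = (1/0.013)·52.43·1.983^(2/3)·√0.00093 = 194.1 m³/s.
Channel B: Flow area A = b·y = 4.94 × 5.86 = 28.95 m². Wetted perimeter P = b + 2y = 4.94 + 2×5.86 = 16.66 m. Hydraulic radius R = A/P = 28.95/16.66 = 1.738 m. Q_B = (1/0.013)·28.95·1.738^(2/3)·√0.00093 = 98.15 m³/s.
The larger discharge is 194.1 m³/s and the smaller is 98.15 m³/s; the ratio is 1.98.

1.98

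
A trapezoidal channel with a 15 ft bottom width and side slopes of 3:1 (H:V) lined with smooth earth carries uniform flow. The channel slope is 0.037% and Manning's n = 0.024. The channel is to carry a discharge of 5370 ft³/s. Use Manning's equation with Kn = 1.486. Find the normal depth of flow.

y_n = 16.4 ft

Manning's equation rearranged: A R^(2/3) = nQ / (1.486·√S) = 0.024 × 5370 / (1.486 × √0.00037) = 4509.
Try y = 12.4 ft: A R^(2/3) = 2352 — too small.
Try y = 16.4 ft: A R^(2/3) = 4511 — close enough.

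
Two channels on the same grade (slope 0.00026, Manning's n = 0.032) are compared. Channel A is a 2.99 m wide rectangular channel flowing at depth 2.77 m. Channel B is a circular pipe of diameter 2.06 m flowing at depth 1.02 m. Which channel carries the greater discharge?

channel A

Channel A: Flow area A = b·y = 2.99 × 2.77 = 8.282 m². Wetted perimeter P = b + 2y = 2.99 + 2×2.77 = 8.53 m. Hydraulic radius R = A/P = 8.282/8.53 = 0.971 m. Q_A = (1/0.032)·8.282·0.971^(2/3)·√0.00026 = 4.092 m³/s.
Channel B: For a circular section of diameter D = 2.06 m at depth y = 1.02 m, the central angle is θ = 2 arccos(1 − 2y/D) = 3.122 rad. Then A = (D²/8)(θ − sin θ) = 1.646 m² and P = Dθ/2 = 3.216 m. Hydraulic radius R = A/P = 1.646/3.216 = 0.5118 m. Q_B = (1/0.032)·1.646·0.5118^(2/3)·√0.00026 = 0.5306 m³/s.
Q_A = 4.092 m³/s vs Q_B = 0.5306 m³/s, so channel A carries more.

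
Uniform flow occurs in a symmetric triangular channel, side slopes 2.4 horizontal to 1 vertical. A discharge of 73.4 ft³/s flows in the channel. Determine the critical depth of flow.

At critical depth, Q² T / (g A³) = 1, i.e. A³/T = Q²/g = 73.4²/32.2 = 167.3.
At y = 2.59 ft: A³/T = 335.7 — over.
At y = 1.82 ft: A³/T = 57.51 — short.
At y = 2.25 ft: A³/T = 166.1 — close enough.

y_c = 2.25 ft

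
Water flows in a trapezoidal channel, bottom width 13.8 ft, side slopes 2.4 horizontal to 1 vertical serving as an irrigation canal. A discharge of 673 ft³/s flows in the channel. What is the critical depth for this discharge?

At critical depth, Q² T / (g A³) = 1, i.e. A³/T = Q²/g = 673²/32.2 = 14070.
Trying y = 2.76 ft: A³/T = 6622 — low.
Trying y = 3.75 ft: A³/T = 19650 — high.
Trying y = 3.42 ft: A³/T = 14110 — matches.

y_c = 3.42 ft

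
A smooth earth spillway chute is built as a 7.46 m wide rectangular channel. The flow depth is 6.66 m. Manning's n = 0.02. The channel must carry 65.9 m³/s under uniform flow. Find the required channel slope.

S = 0.00022

Flow area A = b·y = 7.46 × 6.66 = 49.68 m². Wetted perimeter P = b + 2y = 7.46 + 2×6.66 = 20.78 m.
Hydraulic radius R = A/P = 49.68/20.78 = 2.391 m.
From Manning's equation, S = [nQ / (1 A R^(2/3))]² = [0.02 × 65.9 / (1 × 49.68 × 2.391^(2/3))]² = 0.00022.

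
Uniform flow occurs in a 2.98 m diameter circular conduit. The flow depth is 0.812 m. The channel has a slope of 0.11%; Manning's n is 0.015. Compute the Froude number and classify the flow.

subcritical

For a circular section of diameter D = 2.98 m at depth y = 0.812 m, the central angle is θ = 2 arccos(1 − 2y/D) = 2.197 rad. Then A = (D²/8)(θ − sin θ) = 1.539 m² and P = Dθ/2 = 3.273 m.
Hydraulic radius R = A/P = 1.539/3.273 = 0.4702 m.
V = (1/n) R^(2/3) √S = (1/0.015) × 0.4702^(2/3) × √0.0011 = 1.337 m/s. Hydraulic depth D_h = A/T = 1.539/2.654 = 0.5799 m.
Froude number Fr = V/√(g·D_h) = 1.337/√(9.81×0.5799) = 0.561, which is less than 1, so the flow is subcritical.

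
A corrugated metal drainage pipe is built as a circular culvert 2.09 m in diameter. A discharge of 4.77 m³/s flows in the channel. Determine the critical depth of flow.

y_c = 1.03 m

At critical depth, Q² T / (g A³) = 1, i.e. A³/T = Q²/g = 4.77²/9.81 = 2.319.
Trying y = 1.3 m: A³/T = 5.567 — high.
Trying y = 0.879 m: A³/T = 1.246 — low.
Trying y = 1.03 m: A³/T = 2.285 — ≈ 2.319.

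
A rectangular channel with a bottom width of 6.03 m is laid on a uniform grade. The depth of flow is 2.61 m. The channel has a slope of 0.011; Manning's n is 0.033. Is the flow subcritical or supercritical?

subcritical

Flow area A = b·y = 6.03 × 2.61 = 15.74 m². Wetted perimeter P = b + 2y = 6.03 + 2×2.61 = 11.25 m.
Hydraulic radius R = A/P = 15.74/11.25 = 1.399 m.
V = (1/n) R^(2/3) √S = (1/0.033) × 1.399^(2/3) × √0.011 = 3.975 m/s. Hydraulic depth D_h = A/T = 15.74/6.03 = 2.61 m.
Froude number Fr = V/√(g·D_h) = 3.975/√(9.81×2.61) = 0.786, which is less than 1, so the flow is subcritical.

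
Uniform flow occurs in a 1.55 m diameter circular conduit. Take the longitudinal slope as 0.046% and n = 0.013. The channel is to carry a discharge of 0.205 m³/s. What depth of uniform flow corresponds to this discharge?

y_n = 0.368 m

Manning's equation rearranged: A R^(2/3) = nQ / (1·√S) = 0.013 × 0.205 / (√0.00046) = 0.1243.
Trying y = 0.33 m: A R^(2/3) = 0.09965 — low.
Trying y = 0.447 m: A R^(2/3) = 0.1819 — high.
Trying y = 0.368 m: A R^(2/3) = 0.124 — close enough.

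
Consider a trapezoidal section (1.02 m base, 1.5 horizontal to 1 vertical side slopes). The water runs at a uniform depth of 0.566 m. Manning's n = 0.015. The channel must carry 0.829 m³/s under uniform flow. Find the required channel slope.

With bottom width b = 1.02 m and side slope z = 1.5: A = (b + zy)y = (1.02 + 1.5×0.566)×0.566 = 1.058 m²; P = b + 2y√(1+z²) = 1.02 + 2×0.566×1.803 = 3.061 m.
Hydraulic radius R = A/P = 1.058/3.061 = 0.3456 m.
From Manning's equation, S = [nQ / (1 A R^(2/3))]² = [0.015 × 0.829 / (1 × 1.058 × 0.3456^(2/3))]² = 0.00057.

S = 0.00057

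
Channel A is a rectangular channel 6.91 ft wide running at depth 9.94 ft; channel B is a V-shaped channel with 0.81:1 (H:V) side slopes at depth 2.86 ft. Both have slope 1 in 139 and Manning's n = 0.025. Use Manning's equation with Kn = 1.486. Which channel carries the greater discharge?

Channel A: Flow area A = b·y = 6.91 × 9.94 = 68.69 ft². Wetted perimeter P = b + 2y = 6.91 + 2×9.94 = 26.79 ft. Hydraulic radius R = A/P = 68.69/26.79 = 2.564 ft. Q_A = (1.486/0.025)·68.69·2.564^(2/3)·√0.007194 = 648.7 ft³/s.
Channel B: For a triangular section with side slope z = 0.81: A = zy² = 0.81×2.86² = 6.625 ft²; P = 2y√(1+z²) = 2×2.86×1.287 = 7.361 ft. Hydraulic radius R = A/P = 6.625/7.361 = 0.9001 ft. Q_B = (1.486/0.025)·6.625·0.9001^(2/3)·√0.007194 = 31.14 ft³/s.
Q_A = 648.7 ft³/s vs Q_B = 31.14 ft³/s, so channel A carries more.

channel A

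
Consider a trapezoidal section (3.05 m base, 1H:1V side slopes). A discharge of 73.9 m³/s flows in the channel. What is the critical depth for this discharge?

At critical depth, Q² T / (g A³) = 1, i.e. A³/T = Q²/g = 73.9²/9.81 = 556.7.
Trying y = 2.15 m: A³/T = 190.1 — short.
Trying y = 3.29 m: A³/T = 942.4 — over.
Trying y = 2.87 m: A³/T = 558 — close enough.

y_c = 2.87 m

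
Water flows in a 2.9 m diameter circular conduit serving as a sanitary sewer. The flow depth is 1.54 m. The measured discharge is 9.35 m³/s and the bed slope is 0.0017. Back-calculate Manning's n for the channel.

For a circular section of diameter D = 2.9 m at depth y = 1.54 m, the central angle is θ = 2 arccos(1 − 2y/D) = 3.266 rad. Then A = (D²/8)(θ − sin θ) = 3.563 m² and P = Dθ/2 = 4.735 m.
Hydraulic radius R = A/P = 3.563/4.735 = 0.7525 m.
Rearranging Manning's equation: n = (1/Q) A R^(2/3) S^(1/2) = (1/9.35) × 3.563 × 0.7525^(2/3) × √0.0017 = 0.013.

n = 0.013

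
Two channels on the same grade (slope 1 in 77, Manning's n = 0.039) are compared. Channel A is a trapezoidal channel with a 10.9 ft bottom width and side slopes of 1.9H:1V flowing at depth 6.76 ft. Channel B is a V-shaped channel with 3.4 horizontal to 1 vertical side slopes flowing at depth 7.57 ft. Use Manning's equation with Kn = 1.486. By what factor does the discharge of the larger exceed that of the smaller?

1.13

Channel A: With bottom width b = 10.9 ft and side slope z = 1.9: A = (b + zy)y = (10.9 + 1.9×6.76)×6.76 = 160.5 ft²; P = b + 2y√(1+z²) = 10.9 + 2×6.76×2.147 = 39.93 ft. Hydraulic radius R = A/P = 160.5/39.93 = 4.02 ft. Q_A = (1.486/0.039)·160.5·4.02^(2/3)·√0.01299 = 1762 ft³/s.
Channel B: For a triangular section with side slope z = 3.4: A = zy² = 3.4×7.57² = 194.8 ft²; P = 2y√(1+z²) = 2×7.57×3.544 = 53.66 ft. Hydraulic radius R = A/P = 194.8/53.66 = 3.631 ft. Q_B = (1.486/0.039)·194.8·3.631^(2/3)·√0.01299 = 1999 ft³/s.
The larger discharge is 1999 ft³/s and the smaller is 1762 ft³/s; the ratio is 1.13.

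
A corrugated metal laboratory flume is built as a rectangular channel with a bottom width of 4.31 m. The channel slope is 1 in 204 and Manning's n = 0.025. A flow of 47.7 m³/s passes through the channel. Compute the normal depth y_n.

y_n = 3.31 m

Manning's equation rearranged: A R^(2/3) = nQ / (1·√S) = 0.025 × 47.7 / (√0.004902) = 17.03.
Trying y = 2.7 m: A R^(2/3) = 13.13 — too small.
Trying y = 3.96 m: A R^(2/3) = 21.31 — too large.
Trying y = 3.31 m: A R^(2/3) = 17.04 — ≈ 17.03.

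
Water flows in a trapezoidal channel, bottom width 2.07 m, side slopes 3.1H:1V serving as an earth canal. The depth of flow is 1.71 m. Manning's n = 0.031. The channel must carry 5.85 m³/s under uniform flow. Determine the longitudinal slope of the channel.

With bottom width b = 2.07 m and side slope z = 3.1: A = (b + zy)y = (2.07 + 3.1×1.71)×1.71 = 12.6 m²; P = b + 2y√(1+z²) = 2.07 + 2×1.71×3.257 = 13.21 m.
Hydraulic radius R = A/P = 12.6/13.21 = 0.9542 m.
From Manning's equation, S = [nQ / (1 A R^(2/3))]² = [0.031 × 5.85 / (1 × 12.6 × 0.9542^(2/3))]² = 0.00022.

S = 0.00022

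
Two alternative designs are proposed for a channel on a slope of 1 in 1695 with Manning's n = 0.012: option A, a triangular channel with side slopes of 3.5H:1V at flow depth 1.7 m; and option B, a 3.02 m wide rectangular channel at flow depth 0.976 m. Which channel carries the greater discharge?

Channel A: For a triangular section with side slope z = 3.5: A = zy² = 3.5×1.7² = 10.12 m²; P = 2y√(1+z²) = 2×1.7×3.64 = 12.38 m. Hydraulic radius R = A/P = 10.12/12.38 = 0.8173 m. Q_A = (1/0.012)·10.12·0.8173^(2/3)·√0.00059 = 17.9 m³/s.
Channel B: Flow area A = b·y = 3.02 × 0.976 = 2.948 m². Wetted perimeter P = b + 2y = 3.02 + 2×0.976 = 4.972 m. Hydraulic radius R = A/P = 2.948/4.972 = 0.5928 m. Q_B = (1/0.012)·2.948·0.5928^(2/3)·√0.00059 = 4.21 m³/s.
Q_A = 17.9 m³/s vs Q_B = 4.21 m³/s, so channel A carries more.

channel A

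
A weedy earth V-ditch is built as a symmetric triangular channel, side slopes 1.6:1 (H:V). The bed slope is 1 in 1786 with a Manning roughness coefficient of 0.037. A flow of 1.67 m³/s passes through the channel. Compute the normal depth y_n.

y_n = 1.49 m

Manning's equation rearranged: A R^(2/3) = nQ / (1·√S) = 0.037 × 1.67 / (√0.0005599) = 2.611.
Try y = 1.21 m: A R^(2/3) = 1.501 — short.
Try y = 1.88 m: A R^(2/3) = 4.862 — over.
Try y = 1.49 m: A R^(2/3) = 2.615 — matches.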